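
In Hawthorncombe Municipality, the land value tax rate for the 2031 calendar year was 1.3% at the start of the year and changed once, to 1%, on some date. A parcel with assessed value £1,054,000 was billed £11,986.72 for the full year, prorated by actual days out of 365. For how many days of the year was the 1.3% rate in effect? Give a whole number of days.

167 days

Let d = days at the first rate; then 365 − d days at the second rate.
£1,054,000 × [1.3%·d + 1%·(365−d)] / 365 = £11,986.72
Solving gives d = 167, so the new rate took effect on 17 Jun 2031.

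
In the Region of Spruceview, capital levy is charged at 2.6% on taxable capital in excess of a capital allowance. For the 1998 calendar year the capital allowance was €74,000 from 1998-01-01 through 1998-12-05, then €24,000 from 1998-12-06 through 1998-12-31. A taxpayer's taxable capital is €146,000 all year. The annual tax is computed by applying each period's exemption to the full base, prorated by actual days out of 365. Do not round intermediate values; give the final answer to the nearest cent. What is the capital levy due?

1998-01-01 to 1998-12-05: 339 days, exemption €74,000 → (€146,000 − €74,000) × 2.6% × 339/365 = €1,738.6521
1998-12-06 to 1998-12-31: 26 days, exemption €24,000 → (€146,000 − €24,000) × 2.6% × 26/365 = €225.9507
Total = €1,964.6027

€1,964.60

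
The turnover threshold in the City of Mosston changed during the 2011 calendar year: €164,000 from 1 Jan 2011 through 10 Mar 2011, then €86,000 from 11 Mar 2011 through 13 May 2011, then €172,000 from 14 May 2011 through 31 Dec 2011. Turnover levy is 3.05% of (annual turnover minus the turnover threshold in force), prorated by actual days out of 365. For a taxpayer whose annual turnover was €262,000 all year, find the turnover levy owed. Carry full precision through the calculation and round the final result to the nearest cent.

€3,251.05

1 Jan – 10 Mar 2011: 69 days, exemption €164,000 → (€262,000 − €164,000) × 3.05% × 69/365 = €565.0438
11 Mar – 13 May 2011: 64 days, exemption €86,000 → (€262,000 − €86,000) × 3.05% × 64/365 = €941.2384
14 May – 31 Dec 2011: 232 days, exemption €172,000 → (€262,000 − €172,000) × 3.05% × 232/365 = €1,744.7671
Total = €3,251.0493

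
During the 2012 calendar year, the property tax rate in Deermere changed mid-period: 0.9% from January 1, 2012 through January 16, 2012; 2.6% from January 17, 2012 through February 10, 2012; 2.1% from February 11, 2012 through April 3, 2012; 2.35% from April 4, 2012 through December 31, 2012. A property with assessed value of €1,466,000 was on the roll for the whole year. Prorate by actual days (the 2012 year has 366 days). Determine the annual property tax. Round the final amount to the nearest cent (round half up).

January 1 – January 16, 2012: 16 days at 0.9% → €1,466,000 × 0.9% × 16/366 = €576.7869
January 17 – February 10, 2012: 25 days at 2.6% → €1,466,000 × 2.6% × 25/366 = €2,603.5519
February 11 – April 3, 2012: 53 days at 2.1% → €1,466,000 × 2.1% × 53/366 = €4,458.0820
April 4 – December 31, 2012: 272 days at 2.35% → €1,466,000 × 2.35% × 272/366 = €25,602.9290
Total = €33,241.3497

€33,241.35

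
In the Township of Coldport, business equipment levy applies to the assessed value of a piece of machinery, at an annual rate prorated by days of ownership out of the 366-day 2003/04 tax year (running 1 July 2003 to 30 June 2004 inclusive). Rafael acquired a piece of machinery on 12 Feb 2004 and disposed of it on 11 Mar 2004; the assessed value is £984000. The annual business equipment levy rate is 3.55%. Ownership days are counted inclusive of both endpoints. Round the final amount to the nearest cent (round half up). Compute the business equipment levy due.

Days held (12 Feb – 11 Mar 2004): 29 out of 366
Tax = £984000 × 3.55% × 29/366 = £2767.8361

£2767.84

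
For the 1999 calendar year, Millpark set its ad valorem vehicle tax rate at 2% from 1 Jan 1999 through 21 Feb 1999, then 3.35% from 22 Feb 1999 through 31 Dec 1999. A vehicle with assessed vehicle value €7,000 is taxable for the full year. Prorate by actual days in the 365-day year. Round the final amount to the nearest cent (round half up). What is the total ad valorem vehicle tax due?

€221.04

1 Jan – 21 Feb 1999: 52 days at 2% → €7,000 × 2% × 52/365 = €19.9452
22 Feb – 31 Dec 1999: 313 days at 3.35% → €7,000 × 3.35% × 313/365 = €201.0918
Total = €221.0370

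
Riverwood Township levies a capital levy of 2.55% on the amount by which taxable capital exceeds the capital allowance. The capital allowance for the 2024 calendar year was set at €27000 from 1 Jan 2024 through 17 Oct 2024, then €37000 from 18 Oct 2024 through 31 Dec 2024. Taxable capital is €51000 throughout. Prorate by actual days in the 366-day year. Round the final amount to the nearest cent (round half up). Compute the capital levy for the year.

1 Jan – 17 Oct 2024: 291 days, exemption €27000 → (€51000 − €27000) × 2.55% × 291/366 = €486.5902
18 Oct – 31 Dec 2024: 75 days, exemption €37000 → (€51000 − €37000) × 2.55% × 75/366 = €73.1557
Total = €559.7459

€559.75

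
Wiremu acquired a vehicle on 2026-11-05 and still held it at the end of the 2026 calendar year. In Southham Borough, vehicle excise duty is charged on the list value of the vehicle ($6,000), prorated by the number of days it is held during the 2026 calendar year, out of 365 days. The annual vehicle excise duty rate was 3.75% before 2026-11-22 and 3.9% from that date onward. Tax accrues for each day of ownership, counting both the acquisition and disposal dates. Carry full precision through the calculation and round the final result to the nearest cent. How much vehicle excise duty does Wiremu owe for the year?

$36.12

2026-11-05 to 2026-11-21: 17 days at 3.75% → $6,000 × 3.75% × 17/365 = $10.4795
2026-11-22 to 2026-12-31: 40 days at 3.9% → $6,000 × 3.9% × 40/365 = $25.6438
Total = $36.1233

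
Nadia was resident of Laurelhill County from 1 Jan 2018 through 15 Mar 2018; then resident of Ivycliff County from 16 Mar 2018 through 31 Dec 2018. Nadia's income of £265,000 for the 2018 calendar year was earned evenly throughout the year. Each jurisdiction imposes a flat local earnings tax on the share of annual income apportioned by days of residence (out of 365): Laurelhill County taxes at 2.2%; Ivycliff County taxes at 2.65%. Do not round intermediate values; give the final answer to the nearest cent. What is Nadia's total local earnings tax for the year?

Laurelhill County, 1 Jan – 15 Mar 2018: 74 days → £265,000 × 2.2% × 74/365 = £1,181.9726
Ivycliff County, 16 Mar – 31 Dec 2018: 291 days → £265,000 × 2.65% × 291/365 = £5,598.7603
Total = £6,780.7329

£6,780.73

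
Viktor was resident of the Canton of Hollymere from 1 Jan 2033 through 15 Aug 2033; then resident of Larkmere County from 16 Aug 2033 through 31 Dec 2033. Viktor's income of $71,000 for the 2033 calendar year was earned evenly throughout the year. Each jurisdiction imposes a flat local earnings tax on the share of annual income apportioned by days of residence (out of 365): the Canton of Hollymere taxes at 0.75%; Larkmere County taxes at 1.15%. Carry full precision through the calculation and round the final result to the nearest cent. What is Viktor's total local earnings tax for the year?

$639.88

The Canton of Hollymere, 1 Jan – 15 Aug 2033: 227 days → $71,000 × 0.75% × 227/365 = $331.1712
Larkmere County, 16 Aug – 31 Dec 2033: 138 days → $71,000 × 1.15% × 138/365 = $308.7041
Total = $639.8753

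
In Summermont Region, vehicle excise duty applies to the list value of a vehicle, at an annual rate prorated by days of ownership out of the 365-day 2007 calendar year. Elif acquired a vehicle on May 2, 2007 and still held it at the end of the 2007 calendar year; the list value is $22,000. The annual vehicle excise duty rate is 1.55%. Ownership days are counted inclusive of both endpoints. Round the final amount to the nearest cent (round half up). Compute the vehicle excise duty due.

Days held (May 2 – December 31, 2007): 244 out of 365
Tax = $22,000 × 1.55% × 244/365 = $227.9562

$227.96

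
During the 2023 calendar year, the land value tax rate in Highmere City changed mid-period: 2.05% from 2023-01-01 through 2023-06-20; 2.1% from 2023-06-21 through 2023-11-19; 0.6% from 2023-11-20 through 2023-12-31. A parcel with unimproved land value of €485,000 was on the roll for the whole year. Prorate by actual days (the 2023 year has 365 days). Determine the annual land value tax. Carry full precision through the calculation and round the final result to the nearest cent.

€9,234.27

2023-01-01 to 2023-06-20: 171 days at 2.05% → €485,000 × 2.05% × 171/365 = €4,657.9932
2023-06-21 to 2023-11-19: 152 days at 2.1% → €485,000 × 2.1% × 152/365 = €4,241.4247
2023-11-20 to 2023-12-31: 42 days at 0.6% → €485,000 × 0.6% × 42/365 = €334.8493
Total = €9,234.2671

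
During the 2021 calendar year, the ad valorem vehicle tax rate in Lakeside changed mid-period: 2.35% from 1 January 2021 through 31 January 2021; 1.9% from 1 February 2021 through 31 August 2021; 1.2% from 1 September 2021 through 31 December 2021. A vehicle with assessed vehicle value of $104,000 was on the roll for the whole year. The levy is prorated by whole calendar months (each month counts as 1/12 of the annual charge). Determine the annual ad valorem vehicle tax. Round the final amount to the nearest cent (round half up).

$1,772.33

1 January – 31 January 2021: 1 month at 2.35% → $104,000 × 2.35% × 1/12 = $203.6667
1 February – 31 August 2021: 7 months at 1.9% → $104,000 × 1.9% × 7/12 = $1,152.6667
1 September – 31 December 2021: 4 months at 1.2% → $104,000 × 1.2% × 4/12 = $416.0000
Total = $1,772.3333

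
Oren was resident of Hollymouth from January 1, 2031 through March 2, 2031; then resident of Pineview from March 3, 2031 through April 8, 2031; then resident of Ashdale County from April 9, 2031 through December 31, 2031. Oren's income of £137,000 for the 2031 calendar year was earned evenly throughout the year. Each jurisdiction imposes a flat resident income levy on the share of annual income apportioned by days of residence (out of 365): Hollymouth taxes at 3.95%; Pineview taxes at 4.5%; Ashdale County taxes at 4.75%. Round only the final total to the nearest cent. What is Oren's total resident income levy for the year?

Hollymouth, January 1 – March 2, 2031: 61 days → £137,000 × 3.95% × 61/365 = £904.3877
Pineview, March 3 – April 8, 2031: 37 days → £137,000 × 4.5% × 37/365 = £624.9452
Ashdale County, April 9 – December 31, 2031: 267 days → £137,000 × 4.75% × 267/365 = £4,760.2808
Total = £6,289.6137

£6,289.61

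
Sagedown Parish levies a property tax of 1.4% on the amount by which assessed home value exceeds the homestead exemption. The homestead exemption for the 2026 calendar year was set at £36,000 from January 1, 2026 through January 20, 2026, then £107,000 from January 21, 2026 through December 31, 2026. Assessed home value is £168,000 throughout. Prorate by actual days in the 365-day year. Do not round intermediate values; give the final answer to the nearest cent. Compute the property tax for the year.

£908.47

January 1 – January 20, 2026: 20 days, exemption £36,000 → (£168,000 − £36,000) × 1.4% × 20/365 = £101.2603
January 21 – December 31, 2026: 345 days, exemption £107,000 → (£168,000 − £107,000) × 1.4% × 345/365 = £807.2055
Total = £908.4658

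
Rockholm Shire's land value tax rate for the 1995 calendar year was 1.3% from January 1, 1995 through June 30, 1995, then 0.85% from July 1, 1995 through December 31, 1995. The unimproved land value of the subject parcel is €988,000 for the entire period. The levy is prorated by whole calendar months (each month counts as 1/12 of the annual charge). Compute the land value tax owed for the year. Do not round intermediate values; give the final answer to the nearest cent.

€10,621.00

January 1 – June 30, 1995: 6 months at 1.3% → €988,000 × 1.3% × 6/12 = €6,422.0000
July 1 – December 31, 1995: 6 months at 0.85% → €988,000 × 0.85% × 6/12 = €4,199.0000
Total = €10,621.0000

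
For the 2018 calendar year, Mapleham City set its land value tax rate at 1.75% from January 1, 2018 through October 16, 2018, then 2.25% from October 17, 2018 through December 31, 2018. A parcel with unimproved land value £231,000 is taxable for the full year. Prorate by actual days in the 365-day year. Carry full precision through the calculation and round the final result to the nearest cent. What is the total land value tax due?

January 1 – October 16, 2018: 289 days at 1.75% → £231,000 × 1.75% × 289/365 = £3,200.7740
October 17 – December 31, 2018: 76 days at 2.25% → £231,000 × 2.25% × 76/365 = £1,082.2192
Total = £4,282.9932

£4,282.99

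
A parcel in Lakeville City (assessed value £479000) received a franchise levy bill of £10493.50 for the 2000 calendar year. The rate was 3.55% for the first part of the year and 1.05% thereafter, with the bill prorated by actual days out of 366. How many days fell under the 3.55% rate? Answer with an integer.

Let d = days at the first rate; then 366 − d days at the second rate.
£479000 × [3.55%·d + 1.05%·(366−d)] / 366 = £10493.50
Solving gives d = 167, so the new rate took effect on 16 Jun 2000.

167 days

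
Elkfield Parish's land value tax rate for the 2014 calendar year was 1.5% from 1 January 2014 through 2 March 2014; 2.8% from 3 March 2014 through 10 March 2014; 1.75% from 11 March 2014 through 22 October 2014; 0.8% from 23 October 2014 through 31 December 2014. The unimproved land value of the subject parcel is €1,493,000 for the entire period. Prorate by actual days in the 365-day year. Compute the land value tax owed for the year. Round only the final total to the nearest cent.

1 January – 2 March 2014: 61 days at 1.5% → €1,493,000 × 1.5% × 61/365 = €3,742.7260
3 March – 10 March 2014: 8 days at 2.8% → €1,493,000 × 2.8% × 8/365 = €916.2521
11 March – 22 October 2014: 226 days at 1.75% → €1,493,000 × 1.75% × 226/365 = €16,177.5753
23 October – 31 December 2014: 70 days at 0.8% → €1,493,000 × 0.8% × 70/365 = €2,290.6301
Total = €23,127.1836

€23,127.18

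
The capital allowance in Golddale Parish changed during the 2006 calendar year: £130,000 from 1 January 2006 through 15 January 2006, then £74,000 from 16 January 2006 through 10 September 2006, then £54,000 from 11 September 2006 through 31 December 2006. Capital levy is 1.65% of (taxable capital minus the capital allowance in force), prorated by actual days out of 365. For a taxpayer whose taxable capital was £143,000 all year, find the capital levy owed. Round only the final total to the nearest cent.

1 January – 15 January 2006: 15 days, exemption £130,000 → (£143,000 − £130,000) × 1.65% × 15/365 = £8.8151
16 January – 10 September 2006: 238 days, exemption £74,000 → (£143,000 − £74,000) × 1.65% × 238/365 = £742.3644
11 September – 31 December 2006: 112 days, exemption £54,000 → (£143,000 − £54,000) × 1.65% × 112/365 = £450.6082
Total = £1,201.7877

£1,201.79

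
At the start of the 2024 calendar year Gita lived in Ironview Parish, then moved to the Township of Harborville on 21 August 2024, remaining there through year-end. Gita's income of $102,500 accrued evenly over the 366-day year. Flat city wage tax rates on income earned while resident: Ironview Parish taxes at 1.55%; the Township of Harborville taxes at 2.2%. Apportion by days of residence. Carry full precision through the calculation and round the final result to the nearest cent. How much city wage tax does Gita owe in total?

Ironview Parish, 1 January – 20 August 2024: 233 days → $102,500 × 1.55% × 233/366 = $1,011.4173
The Township of Harborville, 21 August – 31 December 2024: 133 days → $102,500 × 2.2% × 133/366 = $819.4399
Total = $1,830.8572

$1,830.86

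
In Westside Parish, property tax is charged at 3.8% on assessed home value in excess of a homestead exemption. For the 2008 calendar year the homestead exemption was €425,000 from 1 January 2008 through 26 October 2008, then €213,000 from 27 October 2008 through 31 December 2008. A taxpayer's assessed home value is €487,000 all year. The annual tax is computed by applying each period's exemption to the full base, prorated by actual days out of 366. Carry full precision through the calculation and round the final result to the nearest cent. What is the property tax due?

1 January – 26 October 2008: 300 days, exemption €425,000 → (€487,000 − €425,000) × 3.8% × 300/366 = €1,931.1475
27 October – 31 December 2008: 66 days, exemption €213,000 → (€487,000 − €213,000) × 3.8% × 66/366 = €1,877.5738
Total = €3,808.7213

€3,808.72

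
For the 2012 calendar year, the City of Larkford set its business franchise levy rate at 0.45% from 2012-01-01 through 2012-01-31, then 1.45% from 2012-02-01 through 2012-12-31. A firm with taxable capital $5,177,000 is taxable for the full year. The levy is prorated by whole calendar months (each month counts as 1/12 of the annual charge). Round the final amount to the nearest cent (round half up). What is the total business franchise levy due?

$70,752.33

2012-01-01 to 2012-01-31: 1 month at 0.45% → $5,177,000 × 0.45% × 1/12 = $1,941.3750
2012-02-01 to 2012-12-31: 11 months at 1.45% → $5,177,000 × 1.45% × 11/12 = $68,810.9583
Total = $70,752.3333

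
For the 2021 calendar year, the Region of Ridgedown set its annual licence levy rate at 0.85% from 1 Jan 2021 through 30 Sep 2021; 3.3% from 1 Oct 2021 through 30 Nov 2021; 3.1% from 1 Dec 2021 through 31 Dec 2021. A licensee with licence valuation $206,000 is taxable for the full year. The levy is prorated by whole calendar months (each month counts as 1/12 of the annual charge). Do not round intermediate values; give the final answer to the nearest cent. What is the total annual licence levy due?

1 Jan – 30 Sep 2021: 9 months at 0.85% → $206,000 × 0.85% × 9/12 = $1,313.2500
1 Oct – 30 Nov 2021: 2 months at 3.3% → $206,000 × 3.3% × 2/12 = $1,133.0000
1 Dec – 31 Dec 2021: 1 month at 3.1% → $206,000 × 3.1% × 1/12 = $532.1667
Total = $2,978.4167

$2,978.42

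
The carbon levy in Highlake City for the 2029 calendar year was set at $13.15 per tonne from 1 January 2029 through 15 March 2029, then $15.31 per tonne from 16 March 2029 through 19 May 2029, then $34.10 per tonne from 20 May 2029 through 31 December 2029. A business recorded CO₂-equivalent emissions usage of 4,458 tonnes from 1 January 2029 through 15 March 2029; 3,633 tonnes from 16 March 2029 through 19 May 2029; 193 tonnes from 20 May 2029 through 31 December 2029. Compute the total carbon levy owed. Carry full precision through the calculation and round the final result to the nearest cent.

$120,825.23

1 January – 15 March 2029: 4,458 tonnes at $13.15/tonne → $58,622.70
16 March – 19 May 2029: 3,633 tonnes at $15.31/tonne → $55,621.23
20 May – 31 December 2029: 193 tonnes at $34.10/tonne → $6,581.30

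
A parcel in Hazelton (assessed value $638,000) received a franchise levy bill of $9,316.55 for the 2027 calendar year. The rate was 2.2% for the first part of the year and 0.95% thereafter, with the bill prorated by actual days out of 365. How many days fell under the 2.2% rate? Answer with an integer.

149 days

Let d = days at the first rate; then 365 − d days at the second rate.
$638,000 × [2.2%·d + 0.95%·(365−d)] / 365 = $9,316.55
Solving gives d = 149, so the new rate took effect on 30 May 2027.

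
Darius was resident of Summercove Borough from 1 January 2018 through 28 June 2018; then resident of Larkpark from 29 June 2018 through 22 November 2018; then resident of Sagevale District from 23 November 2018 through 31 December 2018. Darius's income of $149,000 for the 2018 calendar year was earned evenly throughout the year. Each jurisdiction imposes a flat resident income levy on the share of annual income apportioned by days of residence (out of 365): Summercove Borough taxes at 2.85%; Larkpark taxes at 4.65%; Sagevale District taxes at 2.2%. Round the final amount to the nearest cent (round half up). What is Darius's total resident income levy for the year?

$5,223.16

Summercove Borough, 1 January – 28 June 2018: 179 days → $149,000 × 2.85% × 179/365 = $2,082.5301
Larkpark, 29 June – 22 November 2018: 147 days → $149,000 × 4.65% × 147/365 = $2,790.3822
Sagevale District, 23 November – 31 December 2018: 39 days → $149,000 × 2.2% × 39/365 = $350.2521
Total = $5,223.1644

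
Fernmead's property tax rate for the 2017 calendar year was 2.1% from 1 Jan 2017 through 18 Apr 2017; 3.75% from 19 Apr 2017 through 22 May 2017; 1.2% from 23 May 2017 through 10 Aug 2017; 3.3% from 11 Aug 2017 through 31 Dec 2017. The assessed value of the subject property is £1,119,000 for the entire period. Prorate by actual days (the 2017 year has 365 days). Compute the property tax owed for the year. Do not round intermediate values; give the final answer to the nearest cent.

£28,272.38

1 Jan – 18 Apr 2017: 108 days at 2.1% → £1,119,000 × 2.1% × 108/365 = £6,953.1288
19 Apr – 22 May 2017: 34 days at 3.75% → £1,119,000 × 3.75% × 34/365 = £3,908.8356
23 May – 10 Aug 2017: 80 days at 1.2% → £1,119,000 × 1.2% × 80/365 = £2,943.1233
11 Aug – 31 Dec 2017: 143 days at 3.3% → £1,119,000 × 3.3% × 143/365 = £14,467.2904
Total = £28,272.3781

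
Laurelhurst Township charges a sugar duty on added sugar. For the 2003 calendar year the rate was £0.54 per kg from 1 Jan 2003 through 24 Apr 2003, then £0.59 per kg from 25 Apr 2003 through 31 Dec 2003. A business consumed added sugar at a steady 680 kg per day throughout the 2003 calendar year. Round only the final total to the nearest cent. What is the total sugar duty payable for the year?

1 Jan – 24 Apr 2003: 114 days × 680 kg/day = 77,520 kg at £0.54/kg → £41,860.80
25 Apr – 31 Dec 2003: 251 days × 680 kg/day = 170,680 kg at £0.59/kg → £100,701.20

£142,562.00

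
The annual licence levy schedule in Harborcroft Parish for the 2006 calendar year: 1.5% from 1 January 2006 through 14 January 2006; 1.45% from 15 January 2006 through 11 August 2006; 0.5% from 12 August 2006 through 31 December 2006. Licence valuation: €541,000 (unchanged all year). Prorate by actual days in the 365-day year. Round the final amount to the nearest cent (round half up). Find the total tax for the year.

€5,855.40

1 January – 14 January 2006: 14 days at 1.5% → €541,000 × 1.5% × 14/365 = €311.2603
15 January – 11 August 2006: 209 days at 1.45% → €541,000 × 1.45% × 209/365 = €4,491.7822
12 August – 31 December 2006: 142 days at 0.5% → €541,000 × 0.5% × 142/365 = €1,052.3562
Total = €5,855.3986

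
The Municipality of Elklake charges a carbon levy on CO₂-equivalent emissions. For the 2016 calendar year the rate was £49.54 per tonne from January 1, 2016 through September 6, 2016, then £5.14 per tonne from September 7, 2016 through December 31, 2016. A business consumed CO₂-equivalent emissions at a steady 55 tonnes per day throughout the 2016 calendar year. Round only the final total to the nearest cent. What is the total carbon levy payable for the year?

£713,968.20

January 1 – September 6, 2016: 250 days × 55 tonnes/day = 13,750 tonnes at £49.54/tonne → £681,175.00
September 7 – December 31, 2016: 116 days × 55 tonnes/day = 6,380 tonnes at £5.14/tonne → £32,793.20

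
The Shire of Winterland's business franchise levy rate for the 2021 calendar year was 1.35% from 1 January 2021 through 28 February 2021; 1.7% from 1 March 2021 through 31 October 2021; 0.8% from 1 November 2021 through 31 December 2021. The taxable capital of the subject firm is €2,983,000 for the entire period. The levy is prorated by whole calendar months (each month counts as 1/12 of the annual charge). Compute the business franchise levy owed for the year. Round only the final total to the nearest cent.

€44,496.42

1 January – 28 February 2021: 2 months at 1.35% → €2,983,000 × 1.35% × 2/12 = €6,711.7500
1 March – 31 October 2021: 8 months at 1.7% → €2,983,000 × 1.7% × 8/12 = €33,807.3333
1 November – 31 December 2021: 2 months at 0.8% → €2,983,000 × 0.8% × 2/12 = €3,977.3333
Total = €44,496.4167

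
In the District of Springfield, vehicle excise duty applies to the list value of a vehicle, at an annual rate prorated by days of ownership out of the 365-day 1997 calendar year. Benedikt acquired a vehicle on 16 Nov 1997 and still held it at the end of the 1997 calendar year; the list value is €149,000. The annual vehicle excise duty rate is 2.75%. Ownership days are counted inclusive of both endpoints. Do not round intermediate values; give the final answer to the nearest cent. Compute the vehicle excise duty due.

Days held (16 Nov – 31 Dec 1997): 46 out of 365
Tax = €149,000 × 2.75% × 46/365 = €516.3973

€516.40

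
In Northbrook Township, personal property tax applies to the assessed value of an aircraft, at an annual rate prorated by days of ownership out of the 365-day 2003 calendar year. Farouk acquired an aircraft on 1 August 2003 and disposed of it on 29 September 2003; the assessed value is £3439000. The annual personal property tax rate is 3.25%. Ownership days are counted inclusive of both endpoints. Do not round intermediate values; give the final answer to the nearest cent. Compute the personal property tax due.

£18372.74

Days held (1 August – 29 September 2003): 60 out of 365
Tax = £3439000 × 3.25% × 60/365 = £18372.7397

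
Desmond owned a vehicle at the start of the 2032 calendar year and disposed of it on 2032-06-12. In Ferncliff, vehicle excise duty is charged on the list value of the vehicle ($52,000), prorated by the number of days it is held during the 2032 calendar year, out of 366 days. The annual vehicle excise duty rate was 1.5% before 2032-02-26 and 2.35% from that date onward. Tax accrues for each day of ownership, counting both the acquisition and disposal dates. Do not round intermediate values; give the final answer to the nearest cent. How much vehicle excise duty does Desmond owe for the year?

$479.93

2032-01-01 to 2032-02-25: 56 days at 1.5% → $52,000 × 1.5% × 56/366 = $119.3443
2032-02-26 to 2032-06-12: 108 days at 2.35% → $52,000 × 2.35% × 108/366 = $360.5902
Total = $479.9344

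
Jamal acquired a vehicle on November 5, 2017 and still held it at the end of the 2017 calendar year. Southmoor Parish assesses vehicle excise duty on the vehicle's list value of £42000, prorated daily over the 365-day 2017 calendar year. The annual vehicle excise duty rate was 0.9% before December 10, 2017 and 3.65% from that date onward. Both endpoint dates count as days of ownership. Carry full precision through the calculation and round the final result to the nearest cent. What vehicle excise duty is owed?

£128.65

November 5 – December 9, 2017: 35 days at 0.9% → £42000 × 0.9% × 35/365 = £36.2466
December 10 – December 31, 2017: 22 days at 3.65% → £42000 × 3.65% × 22/365 = £92.4000
Total = £128.6466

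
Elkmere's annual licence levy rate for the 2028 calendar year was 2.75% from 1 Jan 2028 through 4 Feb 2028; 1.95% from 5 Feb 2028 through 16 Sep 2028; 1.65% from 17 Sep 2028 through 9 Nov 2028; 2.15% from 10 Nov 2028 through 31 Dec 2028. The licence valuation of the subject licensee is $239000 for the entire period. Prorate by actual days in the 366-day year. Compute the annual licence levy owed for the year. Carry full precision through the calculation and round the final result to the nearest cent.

1 Jan – 4 Feb 2028: 35 days at 2.75% → $239000 × 2.75% × 35/366 = $628.5178
5 Feb – 16 Sep 2028: 225 days at 1.95% → $239000 × 1.95% × 225/366 = $2865.0615
17 Sep – 9 Nov 2028: 54 days at 1.65% → $239000 × 1.65% × 54/366 = $581.8279
10 Nov – 31 Dec 2028: 52 days at 2.15% → $239000 × 2.15% × 52/366 = $730.0601
Total = $4805.4672

$4805.47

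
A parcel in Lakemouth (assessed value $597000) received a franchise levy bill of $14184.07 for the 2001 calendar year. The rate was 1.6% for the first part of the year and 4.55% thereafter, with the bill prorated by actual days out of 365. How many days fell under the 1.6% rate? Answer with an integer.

Let d = days at the first rate; then 365 − d days at the second rate.
$597000 × [1.6%·d + 4.55%·(365−d)] / 365 = $14184.07
Solving gives d = 269, so the new rate took effect on September 27, 2001.

269 days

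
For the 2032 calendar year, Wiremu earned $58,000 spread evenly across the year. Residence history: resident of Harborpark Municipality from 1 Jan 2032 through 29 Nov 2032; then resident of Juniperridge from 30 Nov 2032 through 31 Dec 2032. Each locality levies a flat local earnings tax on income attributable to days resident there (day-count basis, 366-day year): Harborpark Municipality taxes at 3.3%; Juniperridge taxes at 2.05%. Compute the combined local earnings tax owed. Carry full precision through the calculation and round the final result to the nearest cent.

Harborpark Municipality, 1 Jan – 29 Nov 2032: 334 days → $58,000 × 3.3% × 334/366 = $1,746.6557
Juniperridge, 30 Nov – 31 Dec 2032: 32 days → $58,000 × 2.05% × 32/366 = $103.9563
Total = $1,850.6120

$1,850.61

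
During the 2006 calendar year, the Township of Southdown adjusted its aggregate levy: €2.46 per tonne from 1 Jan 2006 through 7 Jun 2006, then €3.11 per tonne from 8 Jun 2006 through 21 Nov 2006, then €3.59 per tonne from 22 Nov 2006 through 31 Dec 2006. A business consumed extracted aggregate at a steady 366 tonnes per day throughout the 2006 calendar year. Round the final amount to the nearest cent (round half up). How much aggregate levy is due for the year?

1 Jan – 7 Jun 2006: 158 days × 366 tonnes/day = 57,828 tonnes at €2.46/tonne → €142256.88
8 Jun – 21 Nov 2006: 167 days × 366 tonnes/day = 61,122 tonnes at €3.11/tonne → €190089.42
22 Nov – 31 Dec 2006: 40 days × 366 tonnes/day = 14,640 tonnes at €3.59/tonne → €52557.60

€384903.90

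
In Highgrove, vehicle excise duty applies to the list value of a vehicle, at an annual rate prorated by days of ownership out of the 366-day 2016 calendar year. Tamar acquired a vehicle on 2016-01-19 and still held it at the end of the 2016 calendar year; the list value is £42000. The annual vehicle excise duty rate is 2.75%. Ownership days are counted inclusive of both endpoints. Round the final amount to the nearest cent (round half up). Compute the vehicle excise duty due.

Days held (2016-01-19 to 2016-12-31): 348 out of 366
Tax = £42000 × 2.75% × 348/366 = £1098.1967

£1098.20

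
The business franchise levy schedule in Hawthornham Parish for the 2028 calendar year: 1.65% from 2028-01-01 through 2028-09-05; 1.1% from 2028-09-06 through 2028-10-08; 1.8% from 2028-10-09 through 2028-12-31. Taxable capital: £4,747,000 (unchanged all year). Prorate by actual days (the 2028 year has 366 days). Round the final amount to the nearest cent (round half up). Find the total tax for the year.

2028-01-01 to 2028-09-05: 249 days at 1.65% → £4,747,000 × 1.65% × 249/366 = £53,287.0205
2028-09-06 to 2028-10-08: 33 days at 1.1% → £4,747,000 × 1.1% × 33/366 = £4,708.0902
2028-10-09 to 2028-12-31: 84 days at 1.8% → £4,747,000 × 1.8% × 84/366 = £19,610.5574
Total = £77,605.6680

£77,605.67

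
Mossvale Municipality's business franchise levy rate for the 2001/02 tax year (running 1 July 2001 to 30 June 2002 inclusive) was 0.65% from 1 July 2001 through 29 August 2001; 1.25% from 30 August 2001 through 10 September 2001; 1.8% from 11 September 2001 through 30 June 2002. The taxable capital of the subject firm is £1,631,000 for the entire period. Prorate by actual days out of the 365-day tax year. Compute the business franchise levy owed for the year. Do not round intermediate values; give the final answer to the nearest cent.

1 July – 29 August 2001: 60 days at 0.65% → £1,631,000 × 0.65% × 60/365 = £1,742.7123
30 August – 10 September 2001: 12 days at 1.25% → £1,631,000 × 1.25% × 12/365 = £670.2740
11 September 2001 – 30 June 2002: 293 days at 1.8% → £1,631,000 × 1.8% × 293/365 = £23,566.8329
Total = £25,979.8192

£25,979.82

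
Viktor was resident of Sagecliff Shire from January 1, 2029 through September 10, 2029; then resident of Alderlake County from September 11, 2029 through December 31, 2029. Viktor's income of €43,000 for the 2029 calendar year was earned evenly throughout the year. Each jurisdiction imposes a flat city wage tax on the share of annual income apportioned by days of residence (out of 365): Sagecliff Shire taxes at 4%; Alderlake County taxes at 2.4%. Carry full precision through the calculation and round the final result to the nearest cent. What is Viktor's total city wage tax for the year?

Sagecliff Shire, January 1 – September 10, 2029: 253 days → €43,000 × 4% × 253/365 = €1,192.2192
Alderlake County, September 11 – December 31, 2029: 112 days → €43,000 × 2.4% × 112/365 = €316.6685
Total = €1,508.8877

€1,508.89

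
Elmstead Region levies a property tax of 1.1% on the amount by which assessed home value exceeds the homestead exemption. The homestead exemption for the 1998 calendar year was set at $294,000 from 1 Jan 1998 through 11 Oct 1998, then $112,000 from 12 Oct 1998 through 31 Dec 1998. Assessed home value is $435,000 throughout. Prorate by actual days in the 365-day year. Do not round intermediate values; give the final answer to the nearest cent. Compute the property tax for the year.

$1,995.28

1 Jan – 11 Oct 1998: 284 days, exemption $294,000 → ($435,000 − $294,000) × 1.1% × 284/365 = $1,206.8055
12 Oct – 31 Dec 1998: 81 days, exemption $112,000 → ($435,000 − $112,000) × 1.1% × 81/365 = $788.4740
Total = $1,995.2795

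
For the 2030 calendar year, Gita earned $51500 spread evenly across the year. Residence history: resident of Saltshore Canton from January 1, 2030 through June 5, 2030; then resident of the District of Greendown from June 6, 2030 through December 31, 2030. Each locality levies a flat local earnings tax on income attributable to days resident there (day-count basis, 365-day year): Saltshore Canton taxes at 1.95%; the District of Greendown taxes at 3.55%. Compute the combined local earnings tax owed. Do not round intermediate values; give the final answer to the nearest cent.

Saltshore Canton, January 1 – June 5, 2030: 156 days → $51500 × 1.95% × 156/365 = $429.2137
The District of Greendown, June 6 – December 31, 2030: 209 days → $51500 × 3.55% × 209/365 = $1046.8610
Total = $1476.0747

$1476.07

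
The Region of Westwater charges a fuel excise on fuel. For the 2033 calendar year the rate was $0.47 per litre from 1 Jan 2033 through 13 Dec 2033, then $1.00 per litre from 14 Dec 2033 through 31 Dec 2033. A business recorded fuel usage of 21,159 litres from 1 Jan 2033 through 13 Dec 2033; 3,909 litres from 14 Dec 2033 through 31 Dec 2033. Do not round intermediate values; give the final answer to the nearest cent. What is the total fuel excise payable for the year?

$13853.73

1 Jan – 13 Dec 2033: 21,159 litres at $0.47/litre → $9944.73
14 Dec – 31 Dec 2033: 3,909 litres at $1.00/litre → $3909.00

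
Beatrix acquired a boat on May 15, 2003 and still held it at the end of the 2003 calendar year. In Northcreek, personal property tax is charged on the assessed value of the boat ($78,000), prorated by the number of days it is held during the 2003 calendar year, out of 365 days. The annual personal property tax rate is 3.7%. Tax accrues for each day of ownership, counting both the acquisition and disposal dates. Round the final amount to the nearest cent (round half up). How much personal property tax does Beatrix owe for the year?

$1,826.48

Days held (May 15 – December 31, 2003): 231 out of 365
Tax = $78,000 × 3.7% × 231/365 = $1,826.4822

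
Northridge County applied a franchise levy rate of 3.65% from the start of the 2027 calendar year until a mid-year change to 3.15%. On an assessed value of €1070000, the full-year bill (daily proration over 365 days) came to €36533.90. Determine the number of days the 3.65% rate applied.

193 days

Let d = days at the first rate; then 365 − d days at the second rate.
€1070000 × [3.65%·d + 3.15%·(365−d)] / 365 = €36533.90
Solving gives d = 193, so the new rate took effect on 13 July 2027.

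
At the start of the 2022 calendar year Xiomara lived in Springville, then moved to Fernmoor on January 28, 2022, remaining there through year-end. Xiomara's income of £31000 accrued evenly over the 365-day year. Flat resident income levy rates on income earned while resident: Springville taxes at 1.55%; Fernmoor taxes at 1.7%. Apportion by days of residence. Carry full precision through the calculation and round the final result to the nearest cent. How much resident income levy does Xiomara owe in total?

Springville, January 1 – January 27, 2022: 27 days → £31000 × 1.55% × 27/365 = £35.5438
Fernmoor, January 28 – December 31, 2022: 338 days → £31000 × 1.7% × 338/365 = £488.0164
Total = £523.5603

£523.56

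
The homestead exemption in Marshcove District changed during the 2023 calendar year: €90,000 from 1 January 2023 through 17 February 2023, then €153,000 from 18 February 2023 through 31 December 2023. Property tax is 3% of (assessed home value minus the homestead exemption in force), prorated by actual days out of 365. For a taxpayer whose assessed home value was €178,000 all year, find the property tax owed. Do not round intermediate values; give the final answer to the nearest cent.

€998.55

1 January – 17 February 2023: 48 days, exemption €90,000 → (€178,000 − €90,000) × 3% × 48/365 = €347.1781
18 February – 31 December 2023: 317 days, exemption €153,000 → (€178,000 − €153,000) × 3% × 317/365 = €651.3699
Total = €998.5479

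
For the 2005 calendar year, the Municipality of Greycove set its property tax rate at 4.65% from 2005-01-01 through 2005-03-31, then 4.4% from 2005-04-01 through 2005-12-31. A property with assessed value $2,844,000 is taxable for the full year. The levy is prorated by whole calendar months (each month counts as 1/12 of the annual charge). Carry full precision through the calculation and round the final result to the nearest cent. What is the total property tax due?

$126,913.50

2005-01-01 to 2005-03-31: 3 months at 4.65% → $2,844,000 × 4.65% × 3/12 = $33,061.5000
2005-04-01 to 2005-12-31: 9 months at 4.4% → $2,844,000 × 4.4% × 9/12 = $93,852.0000
Total = $126,913.5000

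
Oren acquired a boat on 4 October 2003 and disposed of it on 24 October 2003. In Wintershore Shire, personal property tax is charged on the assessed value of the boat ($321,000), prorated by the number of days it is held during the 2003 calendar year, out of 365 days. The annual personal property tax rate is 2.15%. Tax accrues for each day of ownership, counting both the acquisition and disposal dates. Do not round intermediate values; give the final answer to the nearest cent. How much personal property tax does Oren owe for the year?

Days held (4 October – 24 October 2003): 21 out of 365
Tax = $321,000 × 2.15% × 21/365 = $397.0726

$397.07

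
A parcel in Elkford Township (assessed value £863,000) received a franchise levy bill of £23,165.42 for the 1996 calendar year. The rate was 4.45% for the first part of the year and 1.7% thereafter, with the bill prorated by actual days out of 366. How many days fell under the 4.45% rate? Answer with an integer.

131 days

Let d = days at the first rate; then 366 − d days at the second rate.
£863,000 × [4.45%·d + 1.7%·(366−d)] / 366 = £23,165.42
Solving gives d = 131, so the new rate took effect on 11 May 1996.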